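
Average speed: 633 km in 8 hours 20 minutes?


Distance: 633 km
Time: 8h 20m = 500 min = 500/60 = 25/3 hours
Speed = 633 ÷ (25/3) = 633 × 3 / 25 = 1899/25 ≈ 76.0 km/h

76.0 km/h


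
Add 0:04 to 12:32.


Start: 752 minutes from midnight
Add: 4 minutes
Total: 756 minutes
Hours: 756 ÷ 60 = 12 remainder 36

12:36


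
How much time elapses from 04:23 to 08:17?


3h 54m

End time in minutes: 8×60 + 17 = 497
Start time in minutes: 4×60 + 23 = 263
Difference = 497 - 263 = 234 minutes
= 3 hours 54 minutes


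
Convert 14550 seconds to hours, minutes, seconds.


4h 2m 30s

Hours: 14550 ÷ 3600 = 4 remainder 150
Minutes: 150 ÷ 60 = 2 remainder 30
Seconds: 30


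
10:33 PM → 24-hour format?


22:33

Input: 10:33 PM
PM: 10 + 12 = 22


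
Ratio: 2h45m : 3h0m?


11:12 (0.92)

Duration 1: 165 minutes
Duration 2: 180 minutes
Ratio = 165:180
GCD = 15
Simplified = 11:12
As a decimal: 11/12 ≈ 0.92


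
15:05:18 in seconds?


54318 seconds

Hours: 15 × 3600 = 54000
Minutes: 5 × 60 = 300
Seconds: 18
Total = 54000 + 300 + 18 = 54318


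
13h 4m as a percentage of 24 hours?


0.5444 (54.44%)

Total minutes: 13×60 + 4 = 784
Day = 24×60 = 1440 minutes
Fraction = 784/1440 ≈ 0.5444
As a percentage: 784/1440 × 100 ≈ 54.44%


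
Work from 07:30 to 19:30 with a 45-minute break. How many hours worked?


Total time = (19×60+30) - (7×60+30)
= 1170 - 450 = 720 min
Minus break: 720 - 45 = 675 min
= 11h 15m

11h 15m (675 minutes)


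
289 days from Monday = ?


Start: Monday (index 0)
(0 + 289) mod 7
= 289 mod 7
= 2
Index 2 → Wednesday

Wednesday


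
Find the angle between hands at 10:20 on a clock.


Hour hand = 10×30 + 20×0.5 = 310.0°
Minute hand = 20×6 = 120°
Difference = |310.0 - 120| = 190.0°
Since > 180°: 360 - 190.0 = 170.0°

170.0°


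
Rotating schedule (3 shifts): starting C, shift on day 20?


Shifts: A, B, C
Start: C (index 2)
Day 20: (2 + 20 - 1) mod 3
= 21 mod 3
= 0
Index 0 → shift A

Shift A


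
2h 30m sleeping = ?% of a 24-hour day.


10.4%

Time: 150 minutes
Day: 1440 minutes
Percentage = (150/1440) × 100 ≈ 10.4%


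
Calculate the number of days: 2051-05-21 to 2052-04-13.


From May 21, 2051 to April 13, 2052
Rest of May 2051: 31 - 21 = 10
Full months: June 30, July 31, August 31, September 30, October 31, November 30, December 31, January 31, February 2052 29, March 31
Days into April 2052: 13
Total = 10 + 30 + 31 + 31 + 30 + 31 + 30 + 31 + 31 + 29 + 31 + 13 = 328 days

328 days


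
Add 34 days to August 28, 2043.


October 1, 2043

Start: August 28, 2043
Add 34 days
August 28 → September 1: 31 - 28 + 1 = 4 days (34 - 4 = 30 left)
September 1 → October 1: 30 - 1 + 1 = 30 days (30 - 30 = 0 left)
Land exactly on October 1, 2043


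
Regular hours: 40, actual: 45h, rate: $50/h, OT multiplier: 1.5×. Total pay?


$2375.00

Regular: 40h × $50 = $2000.00
Overtime: 45 - 40 = 5h
OT pay: 5h × $50 × 1.5 = $375.00
Total = $2000.00 + $375.00 = $2375.00


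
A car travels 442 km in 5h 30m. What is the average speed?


80.4 km/h

Distance: 442 km
Time: 5h 30m = 330 min = 330/60 = 11/2 hours
Speed = 442 ÷ (11/2) = 442 × 2 / 11 = 884/11 ≈ 80.4 km/h


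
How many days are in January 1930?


31 days

Month: January (month 1)
January has 31 days


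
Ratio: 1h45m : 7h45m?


Duration 1: 105 minutes
Duration 2: 465 minutes
Ratio = 105:465
GCD = 15
Simplified = 7:31
As a decimal: 7/31 ≈ 0.23

7:31 (0.23)


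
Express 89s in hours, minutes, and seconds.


0h 1m 29s

Hours: 89 ÷ 3600 = 0 remainder 89
Minutes: 89 ÷ 60 = 1 remainder 29
Seconds: 29


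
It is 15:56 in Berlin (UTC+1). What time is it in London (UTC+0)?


14:56

Time difference = UTC+0 - UTC+1 = -1 hours
New hour = (15 -1) mod 24
= 14 mod 24 = 14
Minutes unchanged → 14:56


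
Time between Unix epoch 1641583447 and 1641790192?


Difference = 1641790192 - 1641583447 = 206745 seconds
In hours: 206745 / 3600 ≈ 57.4
In days: 206745 / 86400 ≈ 2.39

206745 seconds (57.4 hours / 2.39 days)


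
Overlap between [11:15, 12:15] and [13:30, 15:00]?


0 minutes

Meeting A: 675-735 (in minutes from midnight)
Meeting B: 810-900
Overlap start = max(675, 810) = 810
Overlap end = min(735, 900) = 735
Overlap = max(0, 735 - 810) = 0 min


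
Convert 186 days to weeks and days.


Weeks: 186 ÷ 7 = 26 remainder 4

26 weeks 4 days


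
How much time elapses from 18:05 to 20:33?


End time in minutes: 20×60 + 33 = 1233
Start time in minutes: 18×60 + 5 = 1085
Difference = 1233 - 1085 = 148 minutes
= 2 hours 28 minutes

2h 28m


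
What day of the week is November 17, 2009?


Zeller's congruence:
q=17, m=11, k=9, j=20
h = (17 + ⌊13×12/5⌋ + 9 + ⌊9/4⌋ + ⌊20/4⌋ - 2×20) mod 7
= (17 + 31 + 9 + 2 + 5 - 40) mod 7
= 24 mod 7 = 3
h=3 → Tuesday

Tuesday


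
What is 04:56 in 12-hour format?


Hour: 4
4 < 12 → AM

4:56 AM


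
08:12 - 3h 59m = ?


04:13

Start: 492 minutes from midnight
Subtract: 239 minutes
Remaining: 492 - 239 = 253
Hours: 4, Minutes: 13


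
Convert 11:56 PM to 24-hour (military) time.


Input: 11:56 PM
PM: 11 + 12 = 23

23:56


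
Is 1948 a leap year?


Yes

Rules: divisible by 4 AND (not by 100 OR by 400)
1948 ÷ 4 = 487 exactly → divisible by 4
1948 ÷ 100 = 19 remainder 48 → not divisible by 100
Divisible by 4 but not by 100 → leap year


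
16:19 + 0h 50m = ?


Start: 979 minutes from midnight
Add: 50 minutes
Total: 1029 minutes
Hours: 1029 ÷ 60 = 17 remainder 9

17:09


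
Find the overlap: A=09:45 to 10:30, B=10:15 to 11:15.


15 minutes

Meeting A: 585-630 (in minutes from midnight)
Meeting B: 615-675
Overlap start = max(585, 615) = 615
Overlap end = min(630, 675) = 630
Overlap = max(0, 630 - 615) = 15 min


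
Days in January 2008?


31 days

Month: January (month 1)
January has 31 days


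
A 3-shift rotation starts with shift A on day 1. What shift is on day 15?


Shift C

Shifts: A, B, C
Start: A (index 0)
Day 15: (0 + 15 - 1) mod 3
= 14 mod 3
= 2
Index 2 → shift C


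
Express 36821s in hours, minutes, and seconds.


10h 13m 41s

Hours: 36821 ÷ 3600 = 10 remainder 821
Minutes: 821 ÷ 60 = 13 remainder 41
Seconds: 41


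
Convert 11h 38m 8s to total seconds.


Hours: 11 × 3600 = 39600
Minutes: 38 × 60 = 2280
Seconds: 8
Total = 39600 + 2280 + 8 = 41888

41888 seconds


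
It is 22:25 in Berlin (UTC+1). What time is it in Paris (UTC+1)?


22:25

Time difference = UTC+1 - UTC+1 = +0 hours
New hour = (22 + 0) mod 24
= 22 mod 24 = 22
Minutes unchanged → 22:25


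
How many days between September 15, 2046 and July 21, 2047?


309 days

From September 15, 2046 to July 21, 2047
Rest of September 2046: 30 - 15 = 15
Full months: October 31, November 30, December 31, January 31, February 2047 28, March 31, April 30, May 31, June 30
Days into July 2047: 21
Total = 15 + 31 + 30 + 31 + 31 + 28 + 31 + 30 + 31 + 30 + 21 = 309 days


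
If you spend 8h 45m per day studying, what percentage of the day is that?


Time: 525 minutes
Day: 1440 minutes
Percentage = (525/1440) × 100 ≈ 36.5%

36.5%


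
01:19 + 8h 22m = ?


Start: 79 minutes from midnight
Add: 502 minutes
Total: 581 minutes
Hours: 581 ÷ 60 = 9 remainder 41

09:41


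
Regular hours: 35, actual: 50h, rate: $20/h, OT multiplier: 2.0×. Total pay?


$1300.00

Regular: 35h × $20 = $700.00
Overtime: 50 - 35 = 15h
OT pay: 15h × $20 × 2.0 = $600.00
Total = $700.00 + $600.00 = $1300.00


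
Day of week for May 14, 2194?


Zeller's congruence:
q=14, m=5, k=94, j=21
h = (14 + ⌊13×6/5⌋ + 94 + ⌊94/4⌋ + ⌊21/4⌋ - 2×21) mod 7
= (14 + 15 + 94 + 23 + 5 - 42) mod 7
= 109 mod 7 = 4
h=4 → Wednesday

Wednesday


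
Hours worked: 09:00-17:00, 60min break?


Total time = (17×60+0) - (9×60+0)
= 1020 - 540 = 480 min
Minus break: 480 - 60 = 420 min
= 7h 0m

7h 0m (420 minutes)


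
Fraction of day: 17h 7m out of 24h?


0.7132 (71.32%)

Total minutes: 17×60 + 7 = 1027
Day = 24×60 = 1440 minutes
Fraction = 1027/1440 ≈ 0.7132
As a percentage: 1027/1440 × 100 ≈ 71.32%


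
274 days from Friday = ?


Start: Friday (index 4)
(4 + 274) mod 7
= 278 mod 7
= 5
Index 5 → Saturday

Saturday


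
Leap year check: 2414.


No

Rules: divisible by 4 AND (not by 100 OR by 400)
2414 ÷ 4 = 603 remainder 2 → not divisible by 4
Not divisible by 4 → not a leap year


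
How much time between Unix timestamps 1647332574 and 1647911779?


Difference = 1647911779 - 1647332574 = 579205 seconds
In hours: 579205 / 3600 ≈ 160.9
In days: 579205 / 86400 ≈ 6.70

579205 seconds (160.9 hours / 6.70 days)


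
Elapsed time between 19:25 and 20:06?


0h 41m

End time in minutes: 20×60 + 6 = 1206
Start time in minutes: 19×60 + 25 = 1165
Difference = 1206 - 1165 = 41 minutes
= 0 hours 41 minutes


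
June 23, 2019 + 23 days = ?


July 16, 2019

Start: June 23, 2019
Add 23 days
June 23 → July 1: 30 - 23 + 1 = 8 days (23 - 8 = 15 left)
July 1 + 15 = July 16, 2019


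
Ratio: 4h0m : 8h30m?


8:17 (0.47)

Duration 1: 240 minutes
Duration 2: 510 minutes
Ratio = 240:510
GCD = 30
Simplified = 8:17
As a decimal: 8/17 ≈ 0.47


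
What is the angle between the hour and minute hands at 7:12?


144.0°

Hour hand = 7×30 + 12×0.5 = 216.0°
Minute hand = 12×6 = 72°
Difference = |216.0 - 72| = 144.0°


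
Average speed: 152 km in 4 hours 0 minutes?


38.0 km/h

Distance: 152 km
Time: 4 hours
Speed = 152 / 4 = 38.0 km/h


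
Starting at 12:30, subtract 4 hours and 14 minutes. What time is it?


08:16

Start: 750 minutes from midnight
Subtract: 254 minutes
Remaining: 750 - 254 = 496
Hours: 8, Minutes: 16


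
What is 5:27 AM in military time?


05:27

Input: 5:27 AM
AM hour stays: 5


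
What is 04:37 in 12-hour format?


Hour: 4
4 < 12 → AM

4:37 AM


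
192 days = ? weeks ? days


Weeks: 192 ÷ 7 = 27 remainder 3

27 weeks 3 days


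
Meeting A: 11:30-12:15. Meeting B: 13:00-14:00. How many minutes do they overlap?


0 minutes

Meeting A: 690-735 (in minutes from midnight)
Meeting B: 780-840
Overlap start = max(690, 780) = 780
Overlap end = min(735, 840) = 735
Overlap = max(0, 735 - 780) = 0 min


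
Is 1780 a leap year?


Rules: divisible by 4 AND (not by 100 OR by 400)
1780 ÷ 4 = 445 exactly → divisible by 4
1780 ÷ 100 = 17 remainder 80 → not divisible by 100
Divisible by 4 but not by 100 → leap year

Yes


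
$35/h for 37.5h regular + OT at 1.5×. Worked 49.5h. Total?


$1942.50

Regular: 37.5h × $35 = $1312.50
Overtime: 49.5 - 37.5 = 12.0h
OT pay: 12.0h × $35 × 1.5 = $630.00
Total = $1312.50 + $630.00 = $1942.50


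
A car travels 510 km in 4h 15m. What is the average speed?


Distance: 510 km
Time: 4h 15m = 255 min = 255/60 = 17/4 hours
Speed = 510 ÷ (17/4) = 510 × 4 / 17 = 2040/17 = 120.0 km/h

120.0 km/h


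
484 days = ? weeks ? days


69 weeks 1 days

Weeks: 484 ÷ 7 = 69 remainder 1


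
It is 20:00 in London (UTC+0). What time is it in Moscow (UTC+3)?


Time difference = UTC+3 - UTC+0 = +3 hours
New hour = (20 + 3) mod 24
= 23 mod 24 = 23
Minutes unchanged → 23:00

23:00


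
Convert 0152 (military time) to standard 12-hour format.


Hour: 1
1 < 12 → AM

1:52 AM


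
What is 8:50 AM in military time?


Input: 8:50 AM
AM hour stays: 8

08:50


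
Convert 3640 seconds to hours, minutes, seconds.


Hours: 3640 ÷ 3600 = 1 remainder 40
Minutes: 40 ÷ 60 = 0 remainder 40
Seconds: 40

1h 0m 40s


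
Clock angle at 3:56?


Hour hand = 3×30 + 56×0.5 = 118.0°
Minute hand = 56×6 = 336°
Difference = |118.0 - 336| = 218.0°
Since > 180°: 360 - 218.0 = 142.0°

142.0°


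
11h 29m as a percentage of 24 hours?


Total minutes: 11×60 + 29 = 689
Day = 24×60 = 1440 minutes
Fraction = 689/1440 ≈ 0.4785
As a percentage: 689/1440 × 100 ≈ 47.85%

0.4785 (47.85%)


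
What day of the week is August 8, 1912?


Thursday

Zeller's congruence:
q=8, m=8, k=12, j=19
h = (8 + ⌊13×9/5⌋ + 12 + ⌊12/4⌋ + ⌊19/4⌋ - 2×19) mod 7
= (8 + 23 + 12 + 3 + 4 - 38) mod 7
= 12 mod 7 = 5
h=5 → Thursday


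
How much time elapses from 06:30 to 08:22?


1h 52m

End time in minutes: 8×60 + 22 = 502
Start time in minutes: 6×60 + 30 = 390
Difference = 502 - 390 = 112 minutes
= 1 hours 52 minutes


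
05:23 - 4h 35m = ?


Start: 323 minutes from midnight
Subtract: 275 minutes
Remaining: 323 - 275 = 48
Hours: 0, Minutes: 48

00:48


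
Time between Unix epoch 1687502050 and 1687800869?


Difference = 1687800869 - 1687502050 = 298819 seconds
In hours: 298819 / 3600 ≈ 83.0
In days: 298819 / 86400 ≈ 3.46

298819 seconds (83.0 hours / 3.46 days)


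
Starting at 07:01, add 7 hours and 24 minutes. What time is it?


Start: 421 minutes from midnight
Add: 444 minutes
Total: 865 minutes
Hours: 865 ÷ 60 = 14 remainder 25

14:25


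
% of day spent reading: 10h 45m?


Time: 645 minutes
Day: 1440 minutes
Percentage = (645/1440) × 100 ≈ 44.8%

44.8%


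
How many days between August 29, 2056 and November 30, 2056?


93 days

From August 29, 2056 to November 30, 2056
Rest of August 2056: 31 - 29 = 2
Full months: September 30, October 31
Days into November 2056: 30
Total = 2 + 30 + 31 + 30 = 93 days


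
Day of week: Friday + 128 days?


Sunday

Start: Friday (index 4)
(4 + 128) mod 7
= 132 mod 7
= 6
Index 6 → Sunday


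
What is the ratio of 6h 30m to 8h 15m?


26:33 (0.79)

Duration 1: 390 minutes
Duration 2: 495 minutes
Ratio = 390:495
GCD = 15
Simplified = 26:33
As a decimal: 26/33 ≈ 0.79


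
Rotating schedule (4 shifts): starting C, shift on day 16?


Shift B

Shifts: A, B, C, D
Start: C (index 2)
Day 16: (2 + 16 - 1) mod 4
= 17 mod 4
= 1
Index 1 → shift B


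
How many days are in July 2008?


Month: July (month 7)
July has 31 days

31 days


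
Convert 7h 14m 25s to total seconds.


26065 seconds

Hours: 7 × 3600 = 25200
Minutes: 14 × 60 = 840
Seconds: 25
Total = 25200 + 840 + 25 = 26065


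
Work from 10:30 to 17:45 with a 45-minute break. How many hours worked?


Total time = (17×60+45) - (10×60+30)
= 1065 - 630 = 435 min
Minus break: 435 - 45 = 390 min
= 6h 30m

6h 30m (390 minutes)


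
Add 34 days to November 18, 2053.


Start: November 18, 2053
Add 34 days
November 18 → December 1: 30 - 18 + 1 = 13 days (34 - 13 = 21 left)
December 1 + 21 = December 22, 2053

December 22, 2053


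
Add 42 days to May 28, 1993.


Start: May 28, 1993
Add 42 days
May 28 → June 1: 31 - 28 + 1 = 4 days (42 - 4 = 38 left)
June 1 → July 1: 30 - 1 + 1 = 30 days (38 - 30 = 8 left)
July 1 + 8 = July 9, 1993

July 9, 1993


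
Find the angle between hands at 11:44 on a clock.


Hour hand = 11×30 + 44×0.5 = 352.0°
Minute hand = 44×6 = 264°
Difference = |352.0 - 264| = 88.0°

88.0°


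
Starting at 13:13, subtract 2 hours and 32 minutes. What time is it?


Start: 793 minutes from midnight
Subtract: 152 minutes
Remaining: 793 - 152 = 641
Hours: 10, Minutes: 41

10:41


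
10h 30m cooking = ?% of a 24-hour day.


Time: 630 minutes
Day: 1440 minutes
Percentage = (630/1440) × 100 ≈ 43.8%

43.8%


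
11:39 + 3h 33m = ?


Start: 699 minutes from midnight
Add: 213 minutes
Total: 912 minutes
Hours: 912 ÷ 60 = 15 remainder 12

15:12


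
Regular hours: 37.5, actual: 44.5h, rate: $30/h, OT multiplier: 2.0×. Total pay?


$1545.00

Regular: 37.5h × $30 = $1125.00
Overtime: 44.5 - 37.5 = 7.0h
OT pay: 7.0h × $30 × 2.0 = $420.00
Total = $1125.00 + $420.00 = $1545.00


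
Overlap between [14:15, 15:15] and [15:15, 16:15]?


0 minutes

Meeting A: 855-915 (in minutes from midnight)
Meeting B: 915-975
Overlap start = max(855, 915) = 915
Overlap end = min(915, 975) = 915
Overlap = max(0, 915 - 915) = 0 min


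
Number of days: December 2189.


31 days

Month: December (month 12)
December has 31 days


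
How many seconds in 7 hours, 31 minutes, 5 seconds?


27065 seconds

Hours: 7 × 3600 = 25200
Minutes: 31 × 60 = 1860
Seconds: 5
Total = 25200 + 1860 + 5 = 27065


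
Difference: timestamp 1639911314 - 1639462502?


448812 seconds (124.7 hours / 5.19 days)

Difference = 1639911314 - 1639462502 = 448812 seconds
In hours: 448812 / 3600 ≈ 124.7
In days: 448812 / 86400 ≈ 5.19


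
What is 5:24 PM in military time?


17:24

Input: 5:24 PM
PM: 5 + 12 = 17


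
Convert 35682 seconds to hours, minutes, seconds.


Hours: 35682 ÷ 3600 = 9 remainder 3282
Minutes: 3282 ÷ 60 = 54 remainder 42
Seconds: 42

9h 54m 42s


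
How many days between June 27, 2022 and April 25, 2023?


302 days

From June 27, 2022 to April 25, 2023
Rest of June 2022: 30 - 27 = 3
Full months: July 31, August 31, September 30, October 31, November 30, December 31, January 31, February 2023 28, March 31
Days into April 2023: 25
Total = 3 + 31 + 31 + 30 + 31 + 30 + 31 + 31 + 28 + 31 + 25 = 302 days


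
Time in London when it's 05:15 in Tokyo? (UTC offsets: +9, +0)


20:15 (previous day)

Time difference = UTC+0 - UTC+9 = -9 hours
New hour = (5 -9) mod 24
= -4 mod 24 = 20
Minutes unchanged → 20:15; -4 < 0 → previous day


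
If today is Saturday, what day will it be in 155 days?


Start: Saturday (index 5)
(5 + 155) mod 7
= 160 mod 7
= 6
Index 6 → Sunday

Sunday


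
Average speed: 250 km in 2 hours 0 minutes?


125.0 km/h

Distance: 250 km
Time: 2 hours
Speed = 250 / 2 = 125.0 km/h


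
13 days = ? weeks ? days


1 weeks 6 days

Weeks: 13 ÷ 7 = 1 remainder 6


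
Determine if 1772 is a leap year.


Yes

Rules: divisible by 4 AND (not by 100 OR by 400)
1772 ÷ 4 = 443 exactly → divisible by 4
1772 ÷ 100 = 17 remainder 72 → not divisible by 100
Divisible by 4 but not by 100 → leap year


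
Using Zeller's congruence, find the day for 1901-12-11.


Zeller's congruence:
q=11, m=12, k=1, j=19
h = (11 + ⌊13×13/5⌋ + 1 + ⌊1/4⌋ + ⌊19/4⌋ - 2×19) mod 7
= (11 + 33 + 1 + 0 + 4 - 38) mod 7
= 11 mod 7 = 4
h=4 → Wednesday

Wednesday


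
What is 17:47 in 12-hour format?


5:47 PM

Hour: 17
17 - 12 = 5 → PM


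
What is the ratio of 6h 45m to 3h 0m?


Duration 1: 405 minutes
Duration 2: 180 minutes
Ratio = 405:180
GCD = 45
Simplified = 9:4
As a decimal: 9/4 = 2.25

9:4 (2.25)


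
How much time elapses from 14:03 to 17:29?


3h 26m

End time in minutes: 17×60 + 29 = 1049
Start time in minutes: 14×60 + 3 = 843
Difference = 1049 - 843 = 206 minutes
= 3 hours 26 minutes


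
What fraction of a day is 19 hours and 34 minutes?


Total minutes: 19×60 + 34 = 1174
Day = 24×60 = 1440 minutes
Fraction = 1174/1440 ≈ 0.8153
As a percentage: 1174/1440 × 100 ≈ 81.53%

0.8153 (81.53%)


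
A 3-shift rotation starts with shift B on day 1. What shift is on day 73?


Shift B

Shifts: A, B, C
Start: B (index 1)
Day 73: (1 + 73 - 1) mod 3
= 73 mod 3
= 1
Index 1 → shift B


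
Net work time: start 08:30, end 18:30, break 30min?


Total time = (18×60+30) - (8×60+30)
= 1110 - 510 = 600 min
Minus break: 600 - 30 = 570 min
= 9h 30m

9h 30m (570 minutes)


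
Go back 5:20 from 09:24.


Start: 564 minutes from midnight
Subtract: 320 minutes
Remaining: 564 - 320 = 244
Hours: 4, Minutes: 4

04:04


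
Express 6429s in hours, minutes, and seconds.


1h 47m 9s

Hours: 6429 ÷ 3600 = 1 remainder 2829
Minutes: 2829 ÷ 60 = 47 remainder 9
Seconds: 9


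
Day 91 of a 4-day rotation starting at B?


Shift D

Shifts: A, B, C, D
Start: B (index 1)
Day 91: (1 + 91 - 1) mod 4
= 91 mod 4
= 3
Index 3 → shift D


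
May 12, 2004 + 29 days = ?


June 10, 2004

Start: May 12, 2004
Add 29 days
May 12 → June 1: 31 - 12 + 1 = 20 days (29 - 20 = 9 left)
June 1 + 9 = June 10, 2004


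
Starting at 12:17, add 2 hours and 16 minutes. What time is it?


14:33

Start: 737 minutes from midnight
Add: 136 minutes
Total: 873 minutes
Hours: 873 ÷ 60 = 14 remainder 33


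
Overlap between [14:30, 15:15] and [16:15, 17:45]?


Meeting A: 870-915 (in minutes from midnight)
Meeting B: 975-1065
Overlap start = max(870, 975) = 975
Overlap end = min(915, 1065) = 915
Overlap = max(0, 915 - 975) = 0 min

0 minutes


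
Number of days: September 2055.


30 days

Month: September (month 9)
September has 30 days


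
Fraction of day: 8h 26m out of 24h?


Total minutes: 8×60 + 26 = 506
Day = 24×60 = 1440 minutes
Fraction = 506/1440 ≈ 0.3514
As a percentage: 506/1440 × 100 ≈ 35.14%

0.3514 (35.14%)


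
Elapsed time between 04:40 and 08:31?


3h 51m

End time in minutes: 8×60 + 31 = 511
Start time in minutes: 4×60 + 40 = 280
Difference = 511 - 280 = 231 minutes
= 3 hours 51 minutes


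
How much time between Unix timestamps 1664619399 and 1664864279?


244880 seconds (68.0 hours / 2.83 days)

Difference = 1664864279 - 1664619399 = 244880 seconds
In hours: 244880 / 3600 ≈ 68.0
In days: 244880 / 86400 ≈ 2.83


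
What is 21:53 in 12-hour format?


Hour: 21
21 - 12 = 9 → PM

9:53 PM


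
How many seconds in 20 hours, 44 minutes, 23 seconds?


74663 seconds

Hours: 20 × 3600 = 72000
Minutes: 44 × 60 = 2640
Seconds: 23
Total = 72000 + 2640 + 23 = 74663


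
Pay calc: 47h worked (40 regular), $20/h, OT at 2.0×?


$1080.00

Regular: 40h × $20 = $800.00
Overtime: 47 - 40 = 7h
OT pay: 7h × $20 × 2.0 = $280.00
Total = $800.00 + $280.00 = $1080.00


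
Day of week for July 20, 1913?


Zeller's congruence:
q=20, m=7, k=13, j=19
h = (20 + ⌊13×8/5⌋ + 13 + ⌊13/4⌋ + ⌊19/4⌋ - 2×19) mod 7
= (20 + 20 + 13 + 3 + 4 - 38) mod 7
= 22 mod 7 = 1
h=1 → Sunday

Sunday


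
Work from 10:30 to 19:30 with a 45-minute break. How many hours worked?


Total time = (19×60+30) - (10×60+30)
= 1170 - 630 = 540 min
Minus break: 540 - 45 = 495 min
= 8h 15m

8h 15m (495 minutes)


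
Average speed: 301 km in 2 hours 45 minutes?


109.5 km/h

Distance: 301 km
Time: 2h 45m = 165 min = 165/60 = 11/4 hours
Speed = 301 ÷ (11/4) = 301 × 4 / 11 = 1204/11 ≈ 109.5 km/h


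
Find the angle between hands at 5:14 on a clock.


Hour hand = 5×30 + 14×0.5 = 157.0°
Minute hand = 14×6 = 84°
Difference = |157.0 - 84| = 73.0°

73.0°


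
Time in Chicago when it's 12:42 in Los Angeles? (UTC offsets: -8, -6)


14:42

Time difference = UTC-6 - UTC-8 = +2 hours
New hour = (12 + 2) mod 24
= 14 mod 24 = 14
Minutes unchanged → 14:42


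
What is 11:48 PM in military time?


Input: 11:48 PM
PM: 11 + 12 = 23

23:48


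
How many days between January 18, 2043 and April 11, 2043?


From January 18, 2043 to April 11, 2043
Rest of January 2043: 31 - 18 = 13
Full months: February 2043 28, March 31
Days into April 2043: 11
Total = 13 + 28 + 31 + 11 = 83 days

83 days


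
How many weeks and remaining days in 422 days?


Weeks: 422 ÷ 7 = 60 remainder 2

60 weeks 2 days


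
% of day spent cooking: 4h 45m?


Time: 285 minutes
Day: 1440 minutes
Percentage = (285/1440) × 100 ≈ 19.8%

19.8%


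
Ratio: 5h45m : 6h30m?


23:26 (0.88)

Duration 1: 345 minutes
Duration 2: 390 minutes
Ratio = 345:390
GCD = 15
Simplified = 23:26
As a decimal: 23/26 ≈ 0.88


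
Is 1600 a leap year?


Yes

Rules: divisible by 4 AND (not by 100 OR by 400)
1600 ÷ 4 = 400 exactly → divisible by 4
1600 ÷ 100 = 16 exactly → divisible by 100
1600 ÷ 400 = 4 exactly → divisible by 400
Divisible by 400 → leap year


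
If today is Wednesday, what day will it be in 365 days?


Thursday

Start: Wednesday (index 2)
(2 + 365) mod 7
= 367 mod 7
= 3
Index 3 → Thursday


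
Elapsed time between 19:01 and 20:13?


End time in minutes: 20×60 + 13 = 1213
Start time in minutes: 19×60 + 1 = 1141
Difference = 1213 - 1141 = 72 minutes
= 1 hours 12 minutes

1h 12m


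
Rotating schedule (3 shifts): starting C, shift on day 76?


Shift C

Shifts: A, B, C
Start: C (index 2)
Day 76: (2 + 76 - 1) mod 3
= 77 mod 3
= 2
Index 2 → shift C


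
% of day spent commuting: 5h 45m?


24.0%

Time: 345 minutes
Day: 1440 minutes
Percentage = (345/1440) × 100 ≈ 24.0%


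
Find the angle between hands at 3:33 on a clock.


Hour hand = 3×30 + 33×0.5 = 106.5°
Minute hand = 33×6 = 198°
Difference = |106.5 - 198| = 91.5°

91.5°


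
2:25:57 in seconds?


Hours: 2 × 3600 = 7200
Minutes: 25 × 60 = 1500
Seconds: 57
Total = 7200 + 1500 + 57 = 8757

8757 seconds


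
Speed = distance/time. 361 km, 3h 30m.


103.1 km/h

Distance: 361 km
Time: 3h 30m = 210 min = 210/60 = 7/2 hours
Speed = 361 ÷ (7/2) = 361 × 2 / 7 = 722/7 ≈ 103.1 km/h


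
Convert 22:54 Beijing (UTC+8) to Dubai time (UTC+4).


Time difference = UTC+4 - UTC+8 = -4 hours
New hour = (22 -4) mod 24
= 18 mod 24 = 18
Minutes unchanged → 18:54

18:54


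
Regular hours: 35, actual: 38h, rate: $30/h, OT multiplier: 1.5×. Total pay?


$1185.00

Regular: 35h × $30 = $1050.00
Overtime: 38 - 35 = 3h
OT pay: 3h × $30 × 1.5 = $135.00
Total = $1050.00 + $135.00 = $1185.00


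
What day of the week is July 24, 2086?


Wednesday

Zeller's congruence:
q=24, m=7, k=86, j=20
h = (24 + ⌊13×8/5⌋ + 86 + ⌊86/4⌋ + ⌊20/4⌋ - 2×20) mod 7
= (24 + 20 + 86 + 21 + 5 - 40) mod 7
= 116 mod 7 = 4
h=4 → Wednesday


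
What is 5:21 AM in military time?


Input: 5:21 AM
AM hour stays: 5

05:21


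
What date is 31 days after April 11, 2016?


Start: April 11, 2016
Add 31 days
April 11 → May 1: 30 - 11 + 1 = 20 days (31 - 20 = 11 left)
May 1 + 11 = May 12, 2016

May 12, 2016


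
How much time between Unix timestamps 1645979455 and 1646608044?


628589 seconds (174.6 hours / 7.28 days)

Difference = 1646608044 - 1645979455 = 628589 seconds
In hours: 628589 / 3600 ≈ 174.6
In days: 628589 / 86400 ≈ 7.28


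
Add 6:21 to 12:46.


19:07

Start: 766 minutes from midnight
Add: 381 minutes
Total: 1147 minutes
Hours: 1147 ÷ 60 = 19 remainder 7


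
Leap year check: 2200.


Rules: divisible by 4 AND (not by 100 OR by 400)
2200 ÷ 4 = 550 exactly → divisible by 4
2200 ÷ 100 = 22 exactly → divisible by 100
2200 ÷ 400 = 5 remainder 200 → not divisible by 400
Divisible by 100 but not by 400 → not a leap year

No


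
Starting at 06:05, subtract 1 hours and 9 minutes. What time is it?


04:56

Start: 365 minutes from midnight
Subtract: 69 minutes
Remaining: 365 - 69 = 296
Hours: 4, Minutes: 56


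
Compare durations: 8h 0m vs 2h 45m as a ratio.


32:11 (2.91)

Duration 1: 480 minutes
Duration 2: 165 minutes
Ratio = 480:165
GCD = 15
Simplified = 32:11
As a decimal: 32/11 ≈ 2.91


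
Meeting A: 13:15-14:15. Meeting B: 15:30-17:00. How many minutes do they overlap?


0 minutes

Meeting A: 795-855 (in minutes from midnight)
Meeting B: 930-1020
Overlap start = max(795, 930) = 930
Overlap end = min(855, 1020) = 855
Overlap = max(0, 855 - 930) = 0 min


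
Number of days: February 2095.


Month: February (month 2)
February: 28 or 29 (leap year)
2095 leap year? No

28 days


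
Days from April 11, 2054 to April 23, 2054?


12 days

From April 11, 2054 to April 23, 2054
Same month: 23 - 11 = 12 days


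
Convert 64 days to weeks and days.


9 weeks 1 days

Weeks: 64 ÷ 7 = 9 remainder 1


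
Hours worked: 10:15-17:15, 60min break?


Total time = (17×60+15) - (10×60+15)
= 1035 - 615 = 420 min
Minus break: 420 - 60 = 360 min
= 6h 0m

6h 0m (360 minutes)


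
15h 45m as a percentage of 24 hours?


Total minutes: 15×60 + 45 = 945
Day = 24×60 = 1440 minutes
Fraction = 945/1440 ≈ 0.6563
As a percentage: 945/1440 × 100 ≈ 65.63%

0.6563 (65.63%)


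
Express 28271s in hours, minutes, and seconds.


7h 51m 11s

Hours: 28271 ÷ 3600 = 7 remainder 3071
Minutes: 3071 ÷ 60 = 51 remainder 11
Seconds: 11


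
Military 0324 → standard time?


3:24 AM

Hour: 3
3 < 12 → AM


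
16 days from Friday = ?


Sunday

Start: Friday (index 4)
(4 + 16) mod 7
= 20 mod 7
= 6
Index 6 → Sunday


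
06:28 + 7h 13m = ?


13:41

Start: 388 minutes from midnight
Add: 433 minutes
Total: 821 minutes
Hours: 821 ÷ 60 = 13 remainder 41


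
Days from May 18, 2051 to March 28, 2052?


From May 18, 2051 to March 28, 2052
Rest of May 2051: 31 - 18 = 13
Full months: June 30, July 31, August 31, September 30, October 31, November 30, December 31, January 31, February 2052 29
Days into March 2052: 28
Total = 13 + 30 + 31 + 31 + 30 + 31 + 30 + 31 + 31 + 29 + 28 = 315 days

315 days


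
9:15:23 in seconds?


Hours: 9 × 3600 = 32400
Minutes: 15 × 60 = 900
Seconds: 23
Total = 32400 + 900 + 23 = 33323

33323 seconds


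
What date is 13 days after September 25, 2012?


October 8, 2012

Start: September 25, 2012
Add 13 days
September 25 → October 1: 30 - 25 + 1 = 6 days (13 - 6 = 7 left)
October 1 + 7 = October 8, 2012


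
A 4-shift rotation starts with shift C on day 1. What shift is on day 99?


Shift A

Shifts: A, B, C, D
Start: C (index 2)
Day 99: (2 + 99 - 1) mod 4
= 100 mod 4
= 0
Index 0 → shift A


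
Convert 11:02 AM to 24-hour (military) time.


Input: 11:02 AM
AM hour stays: 11

11:02


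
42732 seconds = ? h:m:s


11h 52m 12s

Hours: 42732 ÷ 3600 = 11 remainder 3132
Minutes: 3132 ÷ 60 = 52 remainder 12
Seconds: 12


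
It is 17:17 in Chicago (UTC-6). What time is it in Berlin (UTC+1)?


00:17 (next day)

Time difference = UTC+1 - UTC-6 = +7 hours
New hour = (17 + 7) mod 24
= 24 mod 24 = 0
Minutes unchanged → 00:17; 24 ≥ 24 → next day


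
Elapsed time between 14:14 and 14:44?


0h 30m

End time in minutes: 14×60 + 44 = 884
Start time in minutes: 14×60 + 14 = 854
Difference = 884 - 854 = 30 minutes
= 0 hours 30 minutes


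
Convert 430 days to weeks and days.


61 weeks 3 days

Weeks: 430 ÷ 7 = 61 remainder 3


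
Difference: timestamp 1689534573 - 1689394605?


139968 seconds (38.9 hours / 1.62 days)

Difference = 1689534573 - 1689394605 = 139968 seconds
In hours: 139968 / 3600 ≈ 38.9
In days: 139968 / 86400 = 1.62


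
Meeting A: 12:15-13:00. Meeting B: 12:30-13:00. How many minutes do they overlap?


Meeting A: 735-780 (in minutes from midnight)
Meeting B: 750-780
Overlap start = max(735, 750) = 750
Overlap end = min(780, 780) = 780
Overlap = max(0, 780 - 750) = 30 min

30 minutes


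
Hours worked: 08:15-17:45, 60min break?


8h 30m (510 minutes)

Total time = (17×60+45) - (8×60+15)
= 1065 - 495 = 570 min
Minus break: 570 - 60 = 510 min
= 8h 30m


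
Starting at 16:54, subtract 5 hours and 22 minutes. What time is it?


11:32

Start: 1014 minutes from midnight
Subtract: 322 minutes
Remaining: 1014 - 322 = 692
Hours: 11, Minutes: 32


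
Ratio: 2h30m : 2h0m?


Duration 1: 150 minutes
Duration 2: 120 minutes
Ratio = 150:120
GCD = 30
Simplified = 5:4
As a decimal: 5/4 = 1.25

5:4 (1.25)


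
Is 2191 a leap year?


No

Rules: divisible by 4 AND (not by 100 OR by 400)
2191 ÷ 4 = 547 remainder 3 → not divisible by 4
Not divisible by 4 → not a leap year


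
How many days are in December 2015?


31 days

Month: December (month 12)
December has 31 days


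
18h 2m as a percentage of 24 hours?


Total minutes: 18×60 + 2 = 1082
Day = 24×60 = 1440 minutes
Fraction = 1082/1440 ≈ 0.7514
As a percentage: 1082/1440 × 100 ≈ 75.14%

0.7514 (75.14%)


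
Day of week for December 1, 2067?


Zeller's congruence:
q=1, m=12, k=67, j=20
h = (1 + ⌊13×13/5⌋ + 67 + ⌊67/4⌋ + ⌊20/4⌋ - 2×20) mod 7
= (1 + 33 + 67 + 16 + 5 - 40) mod 7
= 82 mod 7 = 5
h=5 → Thursday

Thursday


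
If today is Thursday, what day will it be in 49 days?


Thursday

Start: Thursday (index 3)
(3 + 49) mod 7
= 52 mod 7
= 3
Index 3 → Thursday


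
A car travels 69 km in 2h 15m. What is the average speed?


30.7 km/h

Distance: 69 km
Time: 2h 15m = 135 min = 135/60 = 9/4 hours
Speed = 69 ÷ (9/4) = 69 × 4 / 9 = 276/9 ≈ 30.7 km/h


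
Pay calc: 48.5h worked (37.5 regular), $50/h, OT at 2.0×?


$2975.00

Regular: 37.5h × $50 = $1875.00
Overtime: 48.5 - 37.5 = 11.0h
OT pay: 11.0h × $50 × 2.0 = $1100.00
Total = $1875.00 + $1100.00 = $2975.00


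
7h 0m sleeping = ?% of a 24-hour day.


29.2%

Time: 420 minutes
Day: 1440 minutes
Percentage = (420/1440) × 100 ≈ 29.2%


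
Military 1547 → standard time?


Hour: 15
15 - 12 = 3 → PM

3:47 PM


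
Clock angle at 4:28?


Hour hand = 4×30 + 28×0.5 = 134.0°
Minute hand = 28×6 = 168°
Difference = |134.0 - 168| = 34.0°

34.0°


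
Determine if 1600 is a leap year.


Rules: divisible by 4 AND (not by 100 OR by 400)
1600 ÷ 4 = 400 exactly → divisible by 4
1600 ÷ 100 = 16 exactly → divisible by 100
1600 ÷ 400 = 4 exactly → divisible by 400
Divisible by 400 → leap year

Yes


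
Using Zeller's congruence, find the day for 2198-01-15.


Zeller's congruence:
q=15, m=13, k=97, j=21
h = (15 + ⌊13×14/5⌋ + 97 + ⌊97/4⌋ + ⌊21/4⌋ - 2×21) mod 7
= (15 + 36 + 97 + 24 + 5 - 42) mod 7
= 135 mod 7 = 2
h=2 → Monday

Monday


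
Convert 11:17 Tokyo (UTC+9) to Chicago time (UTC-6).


Time difference = UTC-6 - UTC+9 = -15 hours
New hour = (11 -15) mod 24
= -4 mod 24 = 20
Minutes unchanged → 20:17; -4 < 0 → previous day

20:17 (previous day)


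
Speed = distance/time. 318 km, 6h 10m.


51.6 km/h

Distance: 318 km
Time: 6h 10m = 370 min = 370/60 = 37/6 hours
Speed = 318 ÷ (37/6) = 318 × 6 / 37 = 1908/37 ≈ 51.6 km/h


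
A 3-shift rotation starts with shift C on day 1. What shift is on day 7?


Shift C

Shifts: A, B, C
Start: C (index 2)
Day 7: (2 + 7 - 1) mod 3
= 8 mod 3
= 2
Index 2 → shift C


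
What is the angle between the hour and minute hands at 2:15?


22.5°

Hour hand = 2×30 + 15×0.5 = 67.5°
Minute hand = 15×6 = 90°
Difference = |67.5 - 90| = 22.5°


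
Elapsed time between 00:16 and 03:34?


3h 18m

End time in minutes: 3×60 + 34 = 214
Start time in minutes: 0×60 + 16 = 16
Difference = 214 - 16 = 198 minutes
= 3 hours 18 minutes


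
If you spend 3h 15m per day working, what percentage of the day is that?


13.5%

Time: 195 minutes
Day: 1440 minutes
Percentage = (195/1440) × 100 ≈ 13.5%


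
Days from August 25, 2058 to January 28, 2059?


From August 25, 2058 to January 28, 2059
Rest of August 2058: 31 - 25 = 6
Full months: September 30, October 31, November 30, December 31
Days into January 2059: 28
Total = 6 + 30 + 31 + 30 + 31 + 28 = 156 days

156 days


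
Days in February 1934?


Month: February (month 2)
February: 28 or 29 (leap year)
1934 leap year? No

28 days


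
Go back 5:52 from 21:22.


15:30

Start: 1282 minutes from midnight
Subtract: 352 minutes
Remaining: 1282 - 352 = 930
Hours: 15, Minutes: 30


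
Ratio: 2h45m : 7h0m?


Duration 1: 165 minutes
Duration 2: 420 minutes
Ratio = 165:420
GCD = 15
Simplified = 11:28
As a decimal: 11/28 ≈ 0.39

11:28 (0.39)


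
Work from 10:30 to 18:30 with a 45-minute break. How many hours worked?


7h 15m (435 minutes)

Total time = (18×60+30) - (10×60+30)
= 1110 - 630 = 480 min
Minus break: 480 - 45 = 435 min
= 7h 15m


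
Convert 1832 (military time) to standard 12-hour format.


6:32 PM

Hour: 18
18 - 12 = 6 → PM


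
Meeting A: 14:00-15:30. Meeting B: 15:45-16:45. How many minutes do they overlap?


Meeting A: 840-930 (in minutes from midnight)
Meeting B: 945-1005
Overlap start = max(840, 945) = 945
Overlap end = min(930, 1005) = 930
Overlap = max(0, 930 - 945) = 0 min

0 minutes


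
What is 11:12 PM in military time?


Input: 11:12 PM
PM: 11 + 12 = 23

23:12


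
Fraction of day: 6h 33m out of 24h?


Total minutes: 6×60 + 33 = 393
Day = 24×60 = 1440 minutes
Fraction = 393/1440 ≈ 0.2729
As a percentage: 393/1440 × 100 ≈ 27.29%

0.2729 (27.29%)


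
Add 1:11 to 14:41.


15:52

Start: 881 minutes from midnight
Add: 71 minutes
Total: 952 minutes
Hours: 952 ÷ 60 = 15 remainder 52


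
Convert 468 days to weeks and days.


Weeks: 468 ÷ 7 = 66 remainder 6

66 weeks 6 days


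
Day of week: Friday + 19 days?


Start: Friday (index 4)
(4 + 19) mod 7
= 23 mod 7
= 2
Index 2 → Wednesday

Wednesday


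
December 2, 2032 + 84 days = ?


February 24, 2033

Start: December 2, 2032
Add 84 days
December 2 → January 1: 31 - 2 + 1 = 30 days (84 - 30 = 54 left)
January 1 → February 1: 31 - 1 + 1 = 31 days (54 - 31 = 23 left)
February 1 + 23 = February 24, 2033


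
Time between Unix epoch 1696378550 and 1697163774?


785224 seconds (218.1 hours / 9.09 days)

Difference = 1697163774 - 1696378550 = 785224 seconds
In hours: 785224 / 3600 ≈ 218.1
In days: 785224 / 86400 ≈ 9.09


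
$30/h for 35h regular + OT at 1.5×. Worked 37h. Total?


Regular: 35h × $30 = $1050.00
Overtime: 37 - 35 = 2h
OT pay: 2h × $30 × 1.5 = $90.00
Total = $1050.00 + $90.00 = $1140.00

$1140.00


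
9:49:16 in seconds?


35356 seconds

Hours: 9 × 3600 = 32400
Minutes: 49 × 60 = 2940
Seconds: 16
Total = 32400 + 2940 + 16 = 35356


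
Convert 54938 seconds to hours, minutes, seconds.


15h 15m 38s

Hours: 54938 ÷ 3600 = 15 remainder 938
Minutes: 938 ÷ 60 = 15 remainder 38
Seconds: 38


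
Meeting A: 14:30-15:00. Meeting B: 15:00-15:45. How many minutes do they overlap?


0 minutes

Meeting A: 870-900 (in minutes from midnight)
Meeting B: 900-945
Overlap start = max(870, 900) = 900
Overlap end = min(900, 945) = 900
Overlap = max(0, 900 - 900) = 0 min


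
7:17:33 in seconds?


Hours: 7 × 3600 = 25200
Minutes: 17 × 60 = 1020
Seconds: 33
Total = 25200 + 1020 + 33 = 26253

26253 seconds


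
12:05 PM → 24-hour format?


Input: 12:05 PM
12 PM → 12 (noon)

12:05


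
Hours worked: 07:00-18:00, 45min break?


10h 15m (615 minutes)

Total time = (18×60+0) - (7×60+0)
= 1080 - 420 = 660 min
Minus break: 660 - 45 = 615 min
= 10h 15m


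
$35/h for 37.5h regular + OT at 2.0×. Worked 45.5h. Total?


$1872.50

Regular: 37.5h × $35 = $1312.50
Overtime: 45.5 - 37.5 = 8.0h
OT pay: 8.0h × $35 × 2.0 = $560.00
Total = $1312.50 + $560.00 = $1872.50


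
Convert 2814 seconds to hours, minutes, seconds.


Hours: 2814 ÷ 3600 = 0 remainder 2814
Minutes: 2814 ÷ 60 = 46 remainder 54
Seconds: 54

0h 46m 54s


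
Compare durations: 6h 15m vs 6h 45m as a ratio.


25:27 (0.93)

Duration 1: 375 minutes
Duration 2: 405 minutes
Ratio = 375:405
GCD = 15
Simplified = 25:27
As a decimal: 25/27 ≈ 0.93


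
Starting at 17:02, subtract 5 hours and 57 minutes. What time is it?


Start: 1022 minutes from midnight
Subtract: 357 minutes
Remaining: 1022 - 357 = 665
Hours: 11, Minutes: 5

11:05


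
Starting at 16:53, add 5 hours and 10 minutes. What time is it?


Start: 1013 minutes from midnight
Add: 310 minutes
Total: 1323 minutes
Hours: 1323 ÷ 60 = 22 remainder 3

22:03


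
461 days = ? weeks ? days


65 weeks 6 days

Weeks: 461 ÷ 7 = 65 remainder 6


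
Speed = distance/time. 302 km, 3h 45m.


80.5 km/h

Distance: 302 km
Time: 3h 45m = 225 min = 225/60 = 15/4 hours
Speed = 302 ÷ (15/4) = 302 × 4 / 15 = 1208/15 ≈ 80.5 km/h


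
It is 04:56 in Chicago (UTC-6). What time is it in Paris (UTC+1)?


11:56

Time difference = UTC+1 - UTC-6 = +7 hours
New hour = (4 + 7) mod 24
= 11 mod 24 = 11
Minutes unchanged → 11:56


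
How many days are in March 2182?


Month: March (month 3)
March has 31 days

31 days


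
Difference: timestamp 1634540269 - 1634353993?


Difference = 1634540269 - 1634353993 = 186276 seconds
In hours: 186276 / 3600 ≈ 51.7
In days: 186276 / 86400 ≈ 2.16

186276 seconds (51.7 hours / 2.16 days)
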